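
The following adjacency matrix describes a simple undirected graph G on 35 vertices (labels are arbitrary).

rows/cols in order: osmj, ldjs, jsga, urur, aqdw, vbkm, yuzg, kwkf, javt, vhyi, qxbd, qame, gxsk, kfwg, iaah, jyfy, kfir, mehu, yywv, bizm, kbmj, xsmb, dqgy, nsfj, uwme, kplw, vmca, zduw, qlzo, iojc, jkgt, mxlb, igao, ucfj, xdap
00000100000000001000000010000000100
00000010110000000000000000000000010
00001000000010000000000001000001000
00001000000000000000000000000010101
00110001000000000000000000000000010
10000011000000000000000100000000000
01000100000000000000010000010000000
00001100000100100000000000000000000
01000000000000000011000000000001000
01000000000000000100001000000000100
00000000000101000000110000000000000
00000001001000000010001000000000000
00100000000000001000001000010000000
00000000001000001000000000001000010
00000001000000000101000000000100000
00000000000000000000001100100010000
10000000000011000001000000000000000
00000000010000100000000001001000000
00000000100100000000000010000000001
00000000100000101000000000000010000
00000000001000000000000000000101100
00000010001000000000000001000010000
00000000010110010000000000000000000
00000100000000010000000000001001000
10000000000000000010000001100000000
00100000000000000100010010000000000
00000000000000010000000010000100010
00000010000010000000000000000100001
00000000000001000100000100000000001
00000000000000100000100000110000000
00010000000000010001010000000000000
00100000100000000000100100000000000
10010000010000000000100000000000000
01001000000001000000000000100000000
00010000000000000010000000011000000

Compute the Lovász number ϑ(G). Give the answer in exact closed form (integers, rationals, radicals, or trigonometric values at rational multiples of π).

N(gxsk) = {jsga, kfir, dqgy, zduw}, |N(gxsk)| = 4.
N(kfwg) = {qxbd, kfir, qlzo, ucfj}, |N(kfwg)| = 4.
N(nsfj) = {vbkm, jyfy, qlzo, mxlb}, |N(nsfj)| = 4.
Vertex kbmj has 4 neighbors: qxbd, iojc, mxlb, igao.
G on 35 vertices is 4-regular; this is K(7,3), the Kneser graph.
spec(A) ≈ [4.0, 2.0, -1.0, -3.0] (distinct, 4 d.p.).
Lovász (edge-transitive): ϑ = −35·(-3)/((4)−(-3)) = 15.
≈ 15.0000000 (to 7 d.p.).

15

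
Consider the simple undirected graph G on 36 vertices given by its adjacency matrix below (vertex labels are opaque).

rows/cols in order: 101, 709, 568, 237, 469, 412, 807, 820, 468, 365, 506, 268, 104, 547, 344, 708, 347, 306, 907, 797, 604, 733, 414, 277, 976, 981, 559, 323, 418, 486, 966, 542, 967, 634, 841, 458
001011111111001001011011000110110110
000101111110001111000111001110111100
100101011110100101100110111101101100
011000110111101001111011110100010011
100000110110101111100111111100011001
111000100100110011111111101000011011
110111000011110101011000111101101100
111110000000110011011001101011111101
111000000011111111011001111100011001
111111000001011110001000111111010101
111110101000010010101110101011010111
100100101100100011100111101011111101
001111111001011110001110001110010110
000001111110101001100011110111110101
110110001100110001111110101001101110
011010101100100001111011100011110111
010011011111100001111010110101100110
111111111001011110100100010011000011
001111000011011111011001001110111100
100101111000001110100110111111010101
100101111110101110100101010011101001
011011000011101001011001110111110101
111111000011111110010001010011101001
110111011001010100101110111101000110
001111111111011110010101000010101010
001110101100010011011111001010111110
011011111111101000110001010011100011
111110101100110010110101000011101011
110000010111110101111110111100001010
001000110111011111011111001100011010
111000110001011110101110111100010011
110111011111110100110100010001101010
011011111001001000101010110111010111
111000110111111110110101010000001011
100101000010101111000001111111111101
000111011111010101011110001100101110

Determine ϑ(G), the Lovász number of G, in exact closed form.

deg(967) = 21; N(967) = {709, 568, 469, 412, 807, 820, 468, 268, 344, 907, 604, 414, 976, 981, 323, 418, 486, 542, 634, 841, 458}.
N(268) = {101, 237, 807, 468, 365, 104, 347, 306, 907, 733, 414, 277, 976, 559, 418, 486, 966, 542, 967, 634, 458}, |N(268)| = 21.
deg(323) = 21; N(323) = {101, 709, 568, 237, 469, 807, 468, 365, 104, 547, 347, 907, 797, 733, 277, 418, 486, 966, 967, 841, 458}.
Vertex 981 has 21 neighbors: 568, 237, 469, 807, 468, 365, 547, 347, 306, 797, 604, 733, 414, 277, 559, 418, 966, 542, 967, 634, 841.
Every vertex has degree 21 (N=36); Kneser-type, 2-subsets of [9].
The 3 distinct eigenvalues: [21.0, 1.0, -6.0].
λ_max=21, λ_min=-6; ϑ = −36·λ_min/(λ_max−λ_min) = 8.
ϑ(G) ≈ 8.000000000.

8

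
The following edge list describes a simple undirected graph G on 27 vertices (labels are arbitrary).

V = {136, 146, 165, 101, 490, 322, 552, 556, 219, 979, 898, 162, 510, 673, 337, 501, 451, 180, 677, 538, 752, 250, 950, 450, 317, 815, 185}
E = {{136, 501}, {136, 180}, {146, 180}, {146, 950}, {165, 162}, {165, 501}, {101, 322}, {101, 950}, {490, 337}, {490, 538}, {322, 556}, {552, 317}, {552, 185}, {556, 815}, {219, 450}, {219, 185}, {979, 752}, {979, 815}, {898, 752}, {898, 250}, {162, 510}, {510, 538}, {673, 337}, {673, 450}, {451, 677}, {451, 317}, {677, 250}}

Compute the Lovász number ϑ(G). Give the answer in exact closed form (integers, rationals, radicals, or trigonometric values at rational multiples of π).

Vertex 450 has 2 neighbors: 219, 673.
deg(979) = 2; N(979) = {752, 815}.
N(552) = {317, 185}, |N(552)| = 2.
Vertex 950 has 2 neighbors: 146, 101.
2-regular, N=27; the odd cycle C_{27}.
A has 14 distinct eigenvalues ≈ [2.0, 1.94609, 1.787265, 1.532089, 1.194317, 0.79216, 0.347296, -0.11629, -0.573606, -1.0, -1.372483, -1.670976, -1.879385, -1.986477].
With N=27: ϑ(G) = 27·(-(-1)*2*cos(pi/27))/(2−(-2*cos(pi/27))) = 27*cos(pi/27)/(cos(pi/27) + 1).
= 13.454204087… (decimal).
α=13, χ(Ḡ)=14; ϑ=27*cos(pi/27)/(cos(pi/27) + 1) lies between (both strict).

27*cos(pi/27)/(cos(pi/27) + 1)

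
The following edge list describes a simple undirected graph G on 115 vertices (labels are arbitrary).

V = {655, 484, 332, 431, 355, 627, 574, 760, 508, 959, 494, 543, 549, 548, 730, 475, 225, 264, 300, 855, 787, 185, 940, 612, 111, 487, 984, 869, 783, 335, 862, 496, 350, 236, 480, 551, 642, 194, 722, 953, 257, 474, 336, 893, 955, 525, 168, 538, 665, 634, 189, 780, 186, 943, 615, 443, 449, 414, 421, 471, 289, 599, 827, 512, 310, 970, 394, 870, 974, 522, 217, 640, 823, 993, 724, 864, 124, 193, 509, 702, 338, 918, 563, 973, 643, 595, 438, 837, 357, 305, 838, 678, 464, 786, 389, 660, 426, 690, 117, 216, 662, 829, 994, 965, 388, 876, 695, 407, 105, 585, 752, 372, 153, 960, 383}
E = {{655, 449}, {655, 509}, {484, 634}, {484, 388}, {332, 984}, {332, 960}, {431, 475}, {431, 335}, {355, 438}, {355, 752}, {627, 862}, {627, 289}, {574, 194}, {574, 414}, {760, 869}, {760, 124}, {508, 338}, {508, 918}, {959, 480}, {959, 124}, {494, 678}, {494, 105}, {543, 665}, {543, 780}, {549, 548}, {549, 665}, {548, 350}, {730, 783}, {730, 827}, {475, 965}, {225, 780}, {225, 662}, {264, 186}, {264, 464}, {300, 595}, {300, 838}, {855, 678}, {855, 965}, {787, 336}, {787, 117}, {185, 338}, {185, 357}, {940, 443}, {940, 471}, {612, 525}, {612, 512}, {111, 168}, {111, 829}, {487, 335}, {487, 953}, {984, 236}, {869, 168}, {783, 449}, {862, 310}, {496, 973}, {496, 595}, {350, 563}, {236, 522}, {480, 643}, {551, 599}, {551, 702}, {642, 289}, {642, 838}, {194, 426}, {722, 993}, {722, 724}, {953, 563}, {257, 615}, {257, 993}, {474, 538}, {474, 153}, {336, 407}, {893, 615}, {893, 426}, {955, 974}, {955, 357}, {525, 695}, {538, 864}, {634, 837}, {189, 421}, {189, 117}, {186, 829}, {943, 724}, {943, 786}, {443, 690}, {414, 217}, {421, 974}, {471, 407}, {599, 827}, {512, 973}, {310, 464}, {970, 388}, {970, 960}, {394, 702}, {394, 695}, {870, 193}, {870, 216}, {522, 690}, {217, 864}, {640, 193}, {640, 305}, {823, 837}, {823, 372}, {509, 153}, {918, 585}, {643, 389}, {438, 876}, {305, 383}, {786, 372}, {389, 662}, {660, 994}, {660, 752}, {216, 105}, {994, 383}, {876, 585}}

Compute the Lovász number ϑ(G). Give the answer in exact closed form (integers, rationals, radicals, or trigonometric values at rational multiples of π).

115*cos(pi/115)/(cos(pi/115) + 1)

Vertex 827 has 2 neighbors: 730, 599.
deg(615) = 2; N(615) = {257, 893}.
Vertex 974 has 2 neighbors: 955, 421.
Vertex 475 has 2 neighbors: 431, 965.
deg(v) = 2 for all v (|V|=115); the odd cycle C_{115}.
Distinct eigenvalues (to 5 d.p.): [2.0, 1.99702, 1.98807, 1.97319, 1.95243, 1.92583, 1.89349, 1.8555, 1.81197, 1.76304, 1.70884, 1.64954, 1.58532, 1.51637, 1.44289, 1.36511, 1.28325, 1.19756, 1.1083, 1.01573, 0.92013, 0.82178, 0.72098, 0.61803, 0.51324, 0.40691, 0.29937, 0.19094, 0.08193, -0.02732, -0.13648, -0.24524, -0.35327, -0.46025, -0.56585, -0.66976, -0.77167, -0.87128, -0.96829, -1.06241, -1.15336, -1.24087, -1.32467, -1.40452, -1.48018, -1.55142, -1.61803, -1.67982, -1.73659, -1.78817, -1.83442, -1.8752, -1.91038, -1.93985, -1.96354, -1.98137, -1.99329, -1.99925].
λ_max=2, λ_min=-2*cos(pi/115); ϑ = −115·λ_min/(λ_max−λ_min) = 115*cos(pi/115)/(cos(pi/115) + 1).
≈ 57.48927 (to 5 d.p.).
Check 57 ≤ 115*cos(pi/115)/(cos(pi/115) + 1) ≤ 58: both strict.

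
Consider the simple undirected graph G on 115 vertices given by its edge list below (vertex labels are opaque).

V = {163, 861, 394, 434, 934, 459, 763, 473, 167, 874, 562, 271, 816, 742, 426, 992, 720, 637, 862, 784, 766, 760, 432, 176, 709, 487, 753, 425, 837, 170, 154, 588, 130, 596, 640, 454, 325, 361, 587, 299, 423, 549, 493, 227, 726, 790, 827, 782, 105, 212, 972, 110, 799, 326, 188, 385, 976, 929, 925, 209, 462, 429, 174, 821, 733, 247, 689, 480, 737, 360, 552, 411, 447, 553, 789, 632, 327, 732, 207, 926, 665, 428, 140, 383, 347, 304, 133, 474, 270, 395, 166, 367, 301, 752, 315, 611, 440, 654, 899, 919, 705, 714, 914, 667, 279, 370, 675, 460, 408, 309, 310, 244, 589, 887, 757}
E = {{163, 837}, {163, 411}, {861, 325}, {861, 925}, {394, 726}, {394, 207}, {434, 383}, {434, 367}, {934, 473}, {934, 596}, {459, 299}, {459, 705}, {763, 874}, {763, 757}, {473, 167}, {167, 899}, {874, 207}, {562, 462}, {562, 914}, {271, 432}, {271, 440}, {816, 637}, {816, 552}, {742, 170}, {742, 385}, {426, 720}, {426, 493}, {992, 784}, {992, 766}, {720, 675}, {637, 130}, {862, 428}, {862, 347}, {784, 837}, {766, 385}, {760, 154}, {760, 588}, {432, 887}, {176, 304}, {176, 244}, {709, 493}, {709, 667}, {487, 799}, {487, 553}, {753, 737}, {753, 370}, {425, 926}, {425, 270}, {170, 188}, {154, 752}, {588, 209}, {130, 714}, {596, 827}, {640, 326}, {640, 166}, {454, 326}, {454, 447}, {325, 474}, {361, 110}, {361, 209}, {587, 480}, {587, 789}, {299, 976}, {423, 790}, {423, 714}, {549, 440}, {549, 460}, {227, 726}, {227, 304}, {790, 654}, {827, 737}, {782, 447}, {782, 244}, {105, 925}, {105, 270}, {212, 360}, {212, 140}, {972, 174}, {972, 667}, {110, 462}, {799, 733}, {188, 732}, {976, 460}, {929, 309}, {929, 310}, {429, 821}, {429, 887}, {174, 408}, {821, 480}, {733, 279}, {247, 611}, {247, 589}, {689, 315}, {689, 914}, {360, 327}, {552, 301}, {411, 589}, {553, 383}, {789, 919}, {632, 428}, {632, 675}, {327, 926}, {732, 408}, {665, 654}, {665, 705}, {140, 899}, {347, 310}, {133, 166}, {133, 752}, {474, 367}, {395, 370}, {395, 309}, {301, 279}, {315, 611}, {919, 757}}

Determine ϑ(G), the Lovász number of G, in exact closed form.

115*cos(pi/115)/(cos(pi/115) + 1)

Vertex 596 has 2 neighbors: 934, 827.
N(347) = {862, 310}, |N(347)| = 2.
Vertex 474 has 2 neighbors: 325, 367.
N(799) = {487, 733}, |N(799)| = 2.
Every vertex has degree 2 (N=115); this is C_{115}, the 115-cycle.
A has 58 distinct eigenvalues ≈ [2.0, 1.997, 1.9881, 1.9732, 1.9524, 1.9258, 1.8935, 1.8555, 1.812, 1.763, 1.7088, 1.6495, 1.5853, 1.5164, 1.4429, 1.3651, 1.2832, 1.1976, 1.1083, 1.0157, 0.9201, 0.8218, 0.721, 0.618, 0.5132, 0.4069, 0.2994, 0.1909, 0.0819, -0.0273, -0.1365, -0.2452, -0.3533, -0.4602, -0.5658, -0.6698, -0.7717, -0.8713, -0.9683, -1.0624, -1.1534, -1.2409, -1.3247, -1.4045, -1.4802, -1.5514, -1.618, -1.6798, -1.7366, -1.7882, -1.8344, -1.8752, -1.9104, -1.9399, -1.9635, -1.9814, -1.9933, -1.9993].
With N=115: ϑ(G) = 115·(-(-1)*2*cos(pi/115))/(2−(-2*cos(pi/115))) = 115*cos(pi/115)/(cos(pi/115) + 1).
≈ 57.48927083 (to 8 d.p.).
α=57, χ(Ḡ)=58; ϑ=115*cos(pi/115)/(cos(pi/115) + 1) lies between (both strict).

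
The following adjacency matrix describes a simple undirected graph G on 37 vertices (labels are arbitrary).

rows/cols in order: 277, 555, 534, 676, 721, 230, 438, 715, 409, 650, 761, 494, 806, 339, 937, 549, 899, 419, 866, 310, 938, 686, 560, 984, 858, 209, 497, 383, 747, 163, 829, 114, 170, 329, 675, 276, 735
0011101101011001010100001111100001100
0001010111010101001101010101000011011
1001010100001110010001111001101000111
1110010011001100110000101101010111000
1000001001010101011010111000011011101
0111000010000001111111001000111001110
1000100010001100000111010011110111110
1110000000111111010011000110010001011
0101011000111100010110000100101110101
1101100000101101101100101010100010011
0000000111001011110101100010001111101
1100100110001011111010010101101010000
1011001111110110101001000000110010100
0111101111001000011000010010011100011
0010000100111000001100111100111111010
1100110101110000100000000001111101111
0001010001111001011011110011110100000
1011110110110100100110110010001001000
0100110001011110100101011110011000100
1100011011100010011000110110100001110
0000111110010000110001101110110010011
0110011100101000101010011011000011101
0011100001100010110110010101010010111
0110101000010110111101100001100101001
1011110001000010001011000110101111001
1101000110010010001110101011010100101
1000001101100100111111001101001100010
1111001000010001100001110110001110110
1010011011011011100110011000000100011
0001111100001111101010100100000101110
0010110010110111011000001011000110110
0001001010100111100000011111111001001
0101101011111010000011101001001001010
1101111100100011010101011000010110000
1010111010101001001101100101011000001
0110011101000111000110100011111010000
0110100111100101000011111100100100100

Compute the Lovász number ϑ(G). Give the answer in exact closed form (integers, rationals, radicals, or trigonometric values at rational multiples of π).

Vertex 899 has 18 neighbors: 676, 230, 650, 761, 494, 806, 549, 419, 866, 938, 686, 560, 984, 497, 383, 747, 163, 114.
Vertex 676 has 18 neighbors: 277, 555, 534, 230, 409, 650, 806, 339, 899, 419, 560, 858, 209, 383, 163, 114, 170, 329.
N(806) = {277, 534, 676, 438, 715, 409, 650, 761, 494, 339, 937, 899, 866, 686, 747, 163, 170, 675}, |N(806)| = 18.
Vertex 560 has 18 neighbors: 534, 676, 721, 650, 761, 937, 899, 419, 310, 938, 984, 209, 383, 163, 170, 675, 276, 735.
Regular of degree 18 on 37 vertices: SR(37,18,8,9) — a Paley graph.
Distinct eigenvalues (to 6 d.p.): [18.0, 2.541381, -3.541381].
λ_max=18, λ_min=-sqrt(37)/2 - 1/2; ϑ = −37·λ_min/(λ_max−λ_min) = sqrt(37).
ϑ(G) ≈ 6.082763.

sqrt(37)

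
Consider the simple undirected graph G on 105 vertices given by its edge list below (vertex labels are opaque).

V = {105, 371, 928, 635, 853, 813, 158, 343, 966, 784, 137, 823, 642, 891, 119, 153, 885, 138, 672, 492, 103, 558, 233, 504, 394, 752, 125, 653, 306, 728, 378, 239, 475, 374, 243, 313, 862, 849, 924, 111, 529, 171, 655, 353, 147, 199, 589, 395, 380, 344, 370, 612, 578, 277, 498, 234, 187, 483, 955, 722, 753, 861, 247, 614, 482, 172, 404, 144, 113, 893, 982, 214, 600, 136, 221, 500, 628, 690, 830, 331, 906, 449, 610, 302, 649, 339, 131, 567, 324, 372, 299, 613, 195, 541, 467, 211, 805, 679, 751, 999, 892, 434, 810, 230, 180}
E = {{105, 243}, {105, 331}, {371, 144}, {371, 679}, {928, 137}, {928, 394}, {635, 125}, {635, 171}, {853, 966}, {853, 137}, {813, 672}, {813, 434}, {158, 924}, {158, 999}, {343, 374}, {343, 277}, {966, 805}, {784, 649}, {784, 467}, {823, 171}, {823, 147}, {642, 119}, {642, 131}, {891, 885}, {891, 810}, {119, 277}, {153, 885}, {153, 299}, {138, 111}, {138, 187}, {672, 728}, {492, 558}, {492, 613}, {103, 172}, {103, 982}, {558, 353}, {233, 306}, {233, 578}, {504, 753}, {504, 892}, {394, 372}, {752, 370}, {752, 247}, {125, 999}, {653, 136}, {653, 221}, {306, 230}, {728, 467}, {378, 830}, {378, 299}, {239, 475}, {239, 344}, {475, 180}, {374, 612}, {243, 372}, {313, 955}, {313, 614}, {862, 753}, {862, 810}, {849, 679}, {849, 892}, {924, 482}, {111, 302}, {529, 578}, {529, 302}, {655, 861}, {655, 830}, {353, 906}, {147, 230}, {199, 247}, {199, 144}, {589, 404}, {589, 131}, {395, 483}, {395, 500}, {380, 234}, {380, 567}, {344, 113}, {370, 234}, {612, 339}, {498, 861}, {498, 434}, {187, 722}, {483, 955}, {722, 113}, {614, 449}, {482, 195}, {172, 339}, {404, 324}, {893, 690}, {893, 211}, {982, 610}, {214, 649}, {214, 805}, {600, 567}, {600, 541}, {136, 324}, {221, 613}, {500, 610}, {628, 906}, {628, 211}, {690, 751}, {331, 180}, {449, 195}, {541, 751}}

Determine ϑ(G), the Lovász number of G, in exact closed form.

Vertex 125 has 2 neighbors: 635, 999.
deg(483) = 2; N(483) = {395, 955}.
N(955) = {313, 483}, |N(955)| = 2.
N(642) = {119, 131}, |N(642)| = 2.
Regular of degree 2 on 105 vertices: a single 105-cycle (edge-transitive).
The 53 distinct eigenvalues: [2.0, 1.9964, 1.9857, 1.9679, 1.943, 1.9111, 1.8725, 1.8271, 1.7752, 1.7169, 1.6525, 1.5821, 1.5061, 1.4248, 1.3383, 1.247, 1.1512, 1.0514, 0.9477, 0.8407, 0.7307, 0.618, 0.5032, 0.3865, 0.2685, 0.1495, 0.0299, -0.0897, -0.2091, -0.3276, -0.445, -0.5609, -0.6747, -0.7861, -0.8946, -1.0, -1.1018, -1.1996, -1.2932, -1.3821, -1.4661, -1.5448, -1.618, -1.6854, -1.7468, -1.8019, -1.8506, -1.8927, -1.9279, -1.9563, -1.9777, -1.9919, -1.9991].
λ_max=2, λ_min=-2*cos(pi/105); ϑ = −105·λ_min/(λ_max−λ_min) = 105*cos(pi/105)/(cos(pi/105) + 1).
ϑ(G) ≈ 52.4882.
Lovász sandwich 52 ≤ 105*cos(pi/105)/(cos(pi/105) + 1) ≤ 53: both strict.

105*cos(pi/105)/(cos(pi/105) + 1)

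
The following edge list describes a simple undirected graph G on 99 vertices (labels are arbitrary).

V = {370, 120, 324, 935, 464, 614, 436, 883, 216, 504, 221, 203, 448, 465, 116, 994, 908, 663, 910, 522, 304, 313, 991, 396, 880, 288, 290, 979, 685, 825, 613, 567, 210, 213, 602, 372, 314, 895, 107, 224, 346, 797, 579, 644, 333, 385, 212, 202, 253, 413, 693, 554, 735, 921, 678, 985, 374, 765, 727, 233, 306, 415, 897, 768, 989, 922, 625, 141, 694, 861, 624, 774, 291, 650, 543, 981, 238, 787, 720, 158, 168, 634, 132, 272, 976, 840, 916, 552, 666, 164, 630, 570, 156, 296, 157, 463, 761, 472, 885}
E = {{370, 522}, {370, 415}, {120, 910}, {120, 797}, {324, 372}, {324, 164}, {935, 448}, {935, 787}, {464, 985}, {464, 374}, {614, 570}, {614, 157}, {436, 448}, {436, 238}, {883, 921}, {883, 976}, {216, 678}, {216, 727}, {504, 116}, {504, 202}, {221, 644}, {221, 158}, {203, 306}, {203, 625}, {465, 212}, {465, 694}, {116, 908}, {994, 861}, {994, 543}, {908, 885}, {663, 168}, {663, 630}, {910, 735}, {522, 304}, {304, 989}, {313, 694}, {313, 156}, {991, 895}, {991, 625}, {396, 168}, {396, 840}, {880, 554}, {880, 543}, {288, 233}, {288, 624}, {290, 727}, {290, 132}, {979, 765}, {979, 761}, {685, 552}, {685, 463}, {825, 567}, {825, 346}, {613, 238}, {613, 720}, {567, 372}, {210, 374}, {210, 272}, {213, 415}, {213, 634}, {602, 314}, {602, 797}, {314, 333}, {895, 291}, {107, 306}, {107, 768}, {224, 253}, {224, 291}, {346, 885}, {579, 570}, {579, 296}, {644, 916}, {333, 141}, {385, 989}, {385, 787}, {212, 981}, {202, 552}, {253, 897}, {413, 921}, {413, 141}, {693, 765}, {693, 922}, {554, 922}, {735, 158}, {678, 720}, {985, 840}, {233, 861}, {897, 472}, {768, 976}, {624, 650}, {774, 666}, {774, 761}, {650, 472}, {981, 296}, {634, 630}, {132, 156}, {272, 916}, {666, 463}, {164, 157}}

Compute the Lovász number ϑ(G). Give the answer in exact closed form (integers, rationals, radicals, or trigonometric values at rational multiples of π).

99*cos(pi/99)/(cos(pi/99) + 1)

N(210) = {374, 272}, |N(210)| = 2.
deg(768) = 2; N(768) = {107, 976}.
N(885) = {908, 346}, |N(885)| = 2.
N(291) = {895, 224}, |N(291)| = 2.
Regular of degree 2 on 99 vertices: this is C_{99}, the 99-cycle.
The 50 distinct eigenvalues: [2.0, 1.996, 1.984, 1.964, 1.936, 1.9, 1.857, 1.806, 1.748, 1.683, 1.611, 1.532, 1.447, 1.357, 1.261, 1.16, 1.054, 0.945, 0.831, 0.714, 0.594, 0.472, 0.347, 0.222, 0.095, -0.032, -0.158, -0.285, -0.41, -0.533, -0.654, -0.773, -0.888, -1.0, -1.108, -1.211, -1.31, -1.403, -1.491, -1.572, -1.647, -1.716, -1.778, -1.832, -1.879, -1.919, -1.951, -1.975, -1.991, -1.999].
−99·(-2*cos(pi/99)) / ((2)−(-2*cos(pi/99))) = 99*cos(pi/99)/(cos(pi/99) + 1) = ϑ(G).
ϑ(G) ≈ 49.48754.
49 ≤ 99*cos(pi/99)/(cos(pi/99) + 1) ≤ 50: both strict.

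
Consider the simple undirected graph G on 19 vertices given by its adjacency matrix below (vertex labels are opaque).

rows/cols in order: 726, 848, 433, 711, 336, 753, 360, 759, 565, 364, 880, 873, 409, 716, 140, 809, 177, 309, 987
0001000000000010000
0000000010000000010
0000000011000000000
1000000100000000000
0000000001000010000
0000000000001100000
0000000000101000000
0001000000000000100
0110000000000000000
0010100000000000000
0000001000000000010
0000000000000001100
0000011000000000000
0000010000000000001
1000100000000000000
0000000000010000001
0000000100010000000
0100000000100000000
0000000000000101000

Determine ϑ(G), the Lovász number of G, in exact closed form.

N(140) = {726, 336}, |N(140)| = 2.
N(565) = {848, 433}, |N(565)| = 2.
Vertex 716 has 2 neighbors: 753, 987.
N(759) = {711, 177}, |N(759)| = 2.
Regular of degree 2 on 19 vertices: a single 19-cycle (edge-transitive).
A has 10 distinct eigenvalues ≈ [2.0, 1.89163, 1.57828, 1.0939, 0.49097, -0.16516, -0.80339, -1.35456, -1.75895, -1.97272].
−19·(-2*cos(pi/19)) / ((2)−(-2*cos(pi/19))) = 19*cos(pi/19)/(cos(pi/19) + 1) = ϑ(G).
= 9.43477137… (decimal).
9 ≤ 19*cos(pi/19)/(cos(pi/19) + 1) ≤ 10: both strict.

19*cos(pi/19)/(cos(pi/19) + 1)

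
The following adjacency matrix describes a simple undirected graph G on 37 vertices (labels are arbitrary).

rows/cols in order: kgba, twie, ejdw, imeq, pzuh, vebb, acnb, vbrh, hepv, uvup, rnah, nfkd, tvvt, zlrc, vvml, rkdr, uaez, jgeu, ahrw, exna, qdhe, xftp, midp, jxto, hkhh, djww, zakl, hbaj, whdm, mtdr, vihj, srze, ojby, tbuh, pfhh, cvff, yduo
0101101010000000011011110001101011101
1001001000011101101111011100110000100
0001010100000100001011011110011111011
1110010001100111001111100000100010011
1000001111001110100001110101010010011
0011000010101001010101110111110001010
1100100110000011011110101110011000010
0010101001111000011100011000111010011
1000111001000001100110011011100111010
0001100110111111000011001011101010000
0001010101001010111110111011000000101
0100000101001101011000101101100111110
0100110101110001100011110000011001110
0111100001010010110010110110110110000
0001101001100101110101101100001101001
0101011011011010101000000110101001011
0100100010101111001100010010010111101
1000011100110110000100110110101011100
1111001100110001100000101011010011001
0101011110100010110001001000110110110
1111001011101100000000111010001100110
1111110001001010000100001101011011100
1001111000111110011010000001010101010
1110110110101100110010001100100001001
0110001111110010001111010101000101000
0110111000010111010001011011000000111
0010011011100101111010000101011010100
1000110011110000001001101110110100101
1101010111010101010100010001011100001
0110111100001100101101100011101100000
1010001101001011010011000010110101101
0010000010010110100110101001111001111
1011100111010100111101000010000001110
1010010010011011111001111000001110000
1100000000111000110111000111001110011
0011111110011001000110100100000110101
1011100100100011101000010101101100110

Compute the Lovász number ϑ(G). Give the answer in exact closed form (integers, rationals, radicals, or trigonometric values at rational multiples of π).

sqrt(37)

Vertex zakl has 18 neighbors: ejdw, vebb, acnb, hepv, uvup, rnah, zlrc, rkdr, uaez, jgeu, ahrw, qdhe, djww, hbaj, mtdr, vihj, ojby, pfhh.
deg(tvvt) = 18; N(tvvt) = {twie, pzuh, vebb, vbrh, uvup, rnah, nfkd, rkdr, uaez, qdhe, xftp, midp, jxto, mtdr, vihj, tbuh, pfhh, cvff}.
N(yduo) = {kgba, ejdw, imeq, pzuh, vbrh, rnah, vvml, rkdr, uaez, ahrw, jxto, djww, hbaj, whdm, vihj, srze, pfhh, cvff}, |N(yduo)| = 18.
Vertex uaez has 18 neighbors: twie, pzuh, hepv, rnah, tvvt, zlrc, vvml, rkdr, ahrw, exna, jxto, zakl, mtdr, srze, ojby, tbuh, pfhh, yduo.
18-regular, N=37; SR(37,18,8,9) — a Paley graph.
Distinct eigenvalues (to 6 d.p.): [18.0, 2.541381, -3.541381].
λ_max=18, λ_min=-sqrt(37)/2 - 1/2; ϑ = −37·λ_min/(λ_max−λ_min) = sqrt(37).
Numerically 6.0828.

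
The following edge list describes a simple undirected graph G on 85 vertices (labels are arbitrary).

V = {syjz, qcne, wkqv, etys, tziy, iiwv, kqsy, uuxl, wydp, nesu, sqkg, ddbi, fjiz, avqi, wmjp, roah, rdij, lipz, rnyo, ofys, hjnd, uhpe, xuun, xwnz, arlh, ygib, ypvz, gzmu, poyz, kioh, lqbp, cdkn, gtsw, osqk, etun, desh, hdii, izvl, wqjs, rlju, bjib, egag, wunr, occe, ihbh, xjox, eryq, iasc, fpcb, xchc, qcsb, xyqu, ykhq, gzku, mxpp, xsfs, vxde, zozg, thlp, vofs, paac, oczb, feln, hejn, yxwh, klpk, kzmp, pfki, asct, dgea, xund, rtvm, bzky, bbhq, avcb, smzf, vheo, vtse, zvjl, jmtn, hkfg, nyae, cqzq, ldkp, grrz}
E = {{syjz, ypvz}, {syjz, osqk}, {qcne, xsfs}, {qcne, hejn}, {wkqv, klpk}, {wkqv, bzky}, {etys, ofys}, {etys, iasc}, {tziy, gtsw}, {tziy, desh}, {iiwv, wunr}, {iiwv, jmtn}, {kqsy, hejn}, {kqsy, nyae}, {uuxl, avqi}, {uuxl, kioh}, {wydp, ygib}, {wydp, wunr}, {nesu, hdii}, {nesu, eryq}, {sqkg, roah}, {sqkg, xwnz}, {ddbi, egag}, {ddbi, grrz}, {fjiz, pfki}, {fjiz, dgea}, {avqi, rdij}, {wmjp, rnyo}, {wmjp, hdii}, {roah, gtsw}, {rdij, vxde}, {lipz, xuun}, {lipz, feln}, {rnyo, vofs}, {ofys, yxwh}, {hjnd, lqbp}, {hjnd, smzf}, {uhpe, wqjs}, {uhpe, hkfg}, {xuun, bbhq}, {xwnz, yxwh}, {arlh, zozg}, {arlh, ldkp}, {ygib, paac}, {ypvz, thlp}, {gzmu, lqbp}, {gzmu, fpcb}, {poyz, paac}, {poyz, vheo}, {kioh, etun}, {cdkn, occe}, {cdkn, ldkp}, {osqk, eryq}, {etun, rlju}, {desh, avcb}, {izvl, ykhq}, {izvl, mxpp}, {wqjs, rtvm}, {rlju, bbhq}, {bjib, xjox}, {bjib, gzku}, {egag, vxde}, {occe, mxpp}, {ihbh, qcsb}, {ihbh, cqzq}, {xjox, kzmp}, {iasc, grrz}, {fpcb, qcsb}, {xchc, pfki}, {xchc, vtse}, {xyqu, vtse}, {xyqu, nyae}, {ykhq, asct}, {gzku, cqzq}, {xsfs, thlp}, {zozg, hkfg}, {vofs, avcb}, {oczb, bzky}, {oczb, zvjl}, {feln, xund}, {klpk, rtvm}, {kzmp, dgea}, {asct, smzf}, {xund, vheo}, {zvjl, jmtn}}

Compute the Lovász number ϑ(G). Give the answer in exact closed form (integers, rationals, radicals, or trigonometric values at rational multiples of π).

85*cos(pi/85)/(cos(pi/85) + 1)

Vertex fjiz has 2 neighbors: pfki, dgea.
N(vtse) = {xchc, xyqu}, |N(vtse)| = 2.
deg(iasc) = 2; N(iasc) = {etys, grrz}.
N(gzmu) = {lqbp, fpcb}, |N(gzmu)| = 2.
deg(v) = 2 for all v (|V|=85); this is C_{85}, the 85-cycle.
spec(A) ≈ [2.0, 1.99454, 1.97818, 1.95102, 1.91321, 1.86494, 1.80649, 1.73818, 1.66037, 1.57349, 1.47802, 1.37447, 1.26342, 1.14547, 1.02126, 0.89148, 0.75682, 0.61803, 0.47587, 0.33111, 0.18454, 0.03696, -0.11082, -0.258, -0.40376, -0.54733, -0.6879, -0.82471, -0.95702, -1.08411, -1.20527, -1.31985, -1.42722, -1.5268, -1.61803, -1.70043, -1.77355, -1.83697, -1.89037, -1.93344, -1.96595, -1.98772, -1.99863] (distinct, 5 d.p.).
−85·(-2*cos(pi/85)) / ((2)−(-2*cos(pi/85))) = 85*cos(pi/85)/(cos(pi/85) + 1) = ϑ(G).
= 42.485482571… (decimal).
α=42, χ(Ḡ)=43; ϑ=85*cos(pi/85)/(cos(pi/85) + 1) lies between (both strict).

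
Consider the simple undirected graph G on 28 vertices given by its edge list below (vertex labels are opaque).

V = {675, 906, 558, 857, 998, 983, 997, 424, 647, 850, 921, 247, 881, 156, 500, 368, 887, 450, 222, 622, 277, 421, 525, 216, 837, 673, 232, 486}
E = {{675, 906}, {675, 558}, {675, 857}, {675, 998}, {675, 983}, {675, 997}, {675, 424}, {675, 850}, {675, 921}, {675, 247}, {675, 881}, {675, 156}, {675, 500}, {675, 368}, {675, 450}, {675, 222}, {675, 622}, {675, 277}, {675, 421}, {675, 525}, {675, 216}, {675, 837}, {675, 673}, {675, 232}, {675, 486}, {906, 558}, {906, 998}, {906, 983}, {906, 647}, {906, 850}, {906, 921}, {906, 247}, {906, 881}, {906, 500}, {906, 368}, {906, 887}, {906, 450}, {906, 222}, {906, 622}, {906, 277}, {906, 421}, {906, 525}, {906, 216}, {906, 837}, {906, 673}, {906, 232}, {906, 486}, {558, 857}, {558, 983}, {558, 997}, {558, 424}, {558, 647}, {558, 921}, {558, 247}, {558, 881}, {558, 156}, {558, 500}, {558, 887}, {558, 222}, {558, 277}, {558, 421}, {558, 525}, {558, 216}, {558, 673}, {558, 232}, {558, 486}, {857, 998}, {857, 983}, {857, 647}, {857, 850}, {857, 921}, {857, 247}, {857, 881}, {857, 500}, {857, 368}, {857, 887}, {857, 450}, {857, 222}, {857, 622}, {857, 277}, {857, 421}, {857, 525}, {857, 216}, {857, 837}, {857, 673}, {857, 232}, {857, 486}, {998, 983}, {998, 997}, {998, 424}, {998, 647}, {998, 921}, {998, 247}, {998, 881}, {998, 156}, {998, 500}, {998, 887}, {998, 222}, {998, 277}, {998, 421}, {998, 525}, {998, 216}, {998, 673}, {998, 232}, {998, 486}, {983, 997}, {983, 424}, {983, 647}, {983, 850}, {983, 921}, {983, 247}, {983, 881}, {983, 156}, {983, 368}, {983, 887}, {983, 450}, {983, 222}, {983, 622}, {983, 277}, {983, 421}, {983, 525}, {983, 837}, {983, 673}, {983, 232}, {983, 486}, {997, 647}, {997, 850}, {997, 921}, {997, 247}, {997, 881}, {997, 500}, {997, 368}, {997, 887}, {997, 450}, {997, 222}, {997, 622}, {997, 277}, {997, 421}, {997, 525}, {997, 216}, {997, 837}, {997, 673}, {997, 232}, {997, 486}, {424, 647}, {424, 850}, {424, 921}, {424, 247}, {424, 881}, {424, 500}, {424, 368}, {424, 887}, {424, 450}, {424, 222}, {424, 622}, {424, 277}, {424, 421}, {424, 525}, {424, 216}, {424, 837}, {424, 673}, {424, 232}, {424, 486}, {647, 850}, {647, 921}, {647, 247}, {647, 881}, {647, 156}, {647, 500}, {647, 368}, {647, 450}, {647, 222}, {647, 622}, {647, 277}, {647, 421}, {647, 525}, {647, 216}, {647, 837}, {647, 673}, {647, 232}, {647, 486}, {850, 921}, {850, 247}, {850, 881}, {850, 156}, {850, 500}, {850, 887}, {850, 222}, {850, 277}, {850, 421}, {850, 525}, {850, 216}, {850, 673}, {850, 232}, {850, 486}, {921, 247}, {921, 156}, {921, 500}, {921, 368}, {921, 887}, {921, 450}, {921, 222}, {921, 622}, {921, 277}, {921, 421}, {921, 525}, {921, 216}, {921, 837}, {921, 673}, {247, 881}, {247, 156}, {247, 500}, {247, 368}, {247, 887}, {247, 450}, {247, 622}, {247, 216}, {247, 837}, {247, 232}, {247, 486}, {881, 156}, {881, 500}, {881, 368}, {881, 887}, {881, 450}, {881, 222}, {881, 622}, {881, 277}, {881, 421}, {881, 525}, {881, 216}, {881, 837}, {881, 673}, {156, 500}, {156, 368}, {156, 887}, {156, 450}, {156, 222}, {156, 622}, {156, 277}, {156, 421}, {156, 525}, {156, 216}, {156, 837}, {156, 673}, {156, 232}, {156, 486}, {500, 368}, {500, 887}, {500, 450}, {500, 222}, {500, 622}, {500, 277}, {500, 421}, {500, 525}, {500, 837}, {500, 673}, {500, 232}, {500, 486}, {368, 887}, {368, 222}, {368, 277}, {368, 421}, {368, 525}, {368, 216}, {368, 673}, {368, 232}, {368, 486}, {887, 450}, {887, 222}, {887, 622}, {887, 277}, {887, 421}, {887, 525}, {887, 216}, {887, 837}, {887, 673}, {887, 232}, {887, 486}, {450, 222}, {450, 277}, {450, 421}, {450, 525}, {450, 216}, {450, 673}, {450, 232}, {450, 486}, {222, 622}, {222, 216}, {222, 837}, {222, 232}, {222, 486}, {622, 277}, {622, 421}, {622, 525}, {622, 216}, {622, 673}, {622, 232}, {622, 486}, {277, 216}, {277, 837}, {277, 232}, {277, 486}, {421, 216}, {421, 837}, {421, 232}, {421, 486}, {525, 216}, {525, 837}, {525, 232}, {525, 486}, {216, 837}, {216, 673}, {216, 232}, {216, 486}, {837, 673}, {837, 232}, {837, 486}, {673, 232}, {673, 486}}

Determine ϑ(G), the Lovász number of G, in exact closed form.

7

N(450) = {675, 906, 857, 983, 997, 424, 647, 921, 247, 881, 156, 500, 887, 222, 277, 421, 525, 216, 673, 232, 486}, |N(450)| = 21.
N(277) = {675, 906, 558, 857, 998, 983, 997, 424, 647, 850, 921, 881, 156, 500, 368, 887, 450, 622, 216, 837, 232, 486}, |N(277)| = 22.
deg(486) = 24; N(486) = {675, 906, 558, 857, 998, 983, 997, 424, 647, 850, 247, 156, 500, 368, 887, 450, 222, 622, 277, 421, 525, 216, 837, 673}.
N(983) = {675, 906, 558, 857, 998, 997, 424, 647, 850, 921, 247, 881, 156, 368, 887, 450, 222, 622, 277, 421, 525, 837, 673, 232, 486}, |N(983)| = 25.
G = K_{7,6,5,4,3,3}: α = 7 = χ(Ḡ), so ϑ = 7.
ϑ(G) ≈ 7.000000.
Lovász sandwich 7 ≤ 7 ≤ 7: collapsed.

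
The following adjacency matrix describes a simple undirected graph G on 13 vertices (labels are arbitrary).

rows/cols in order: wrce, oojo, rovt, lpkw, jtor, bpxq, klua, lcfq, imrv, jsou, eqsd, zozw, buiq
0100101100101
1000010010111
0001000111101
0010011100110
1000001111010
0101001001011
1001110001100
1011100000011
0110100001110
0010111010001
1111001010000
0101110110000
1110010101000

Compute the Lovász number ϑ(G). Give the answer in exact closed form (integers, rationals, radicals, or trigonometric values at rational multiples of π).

sqrt(13)

Vertex zozw has 6 neighbors: oojo, lpkw, jtor, bpxq, lcfq, imrv.
deg(lcfq) = 6; N(lcfq) = {wrce, rovt, lpkw, jtor, zozw, buiq}.
N(rovt) = {lpkw, lcfq, imrv, jsou, eqsd, buiq}, |N(rovt)| = 6.
N(lpkw) = {rovt, bpxq, klua, lcfq, eqsd, zozw}, |N(lpkw)| = 6.
G on 13 vertices is 6-regular; Paley(13): SR with (k,λ,μ)=(6,2,3).
A has 3 distinct eigenvalues ≈ [6.0, 1.302776, -2.302776].
Lovász: ϑ = −13(-sqrt(13)/2 - 1/2)/(6+-(-sqrt(13)/2 - 1/2)) = sqrt(13).
= 3.605551275… (decimal).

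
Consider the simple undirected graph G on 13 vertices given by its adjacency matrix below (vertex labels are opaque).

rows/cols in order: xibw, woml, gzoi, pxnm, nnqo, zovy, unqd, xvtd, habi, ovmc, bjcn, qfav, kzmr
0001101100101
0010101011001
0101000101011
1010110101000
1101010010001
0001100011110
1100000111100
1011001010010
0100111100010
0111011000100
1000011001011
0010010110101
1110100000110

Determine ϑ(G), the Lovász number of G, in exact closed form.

sqrt(13)

deg(nnqo) = 6; N(nnqo) = {xibw, woml, pxnm, zovy, habi, kzmr}.
N(unqd) = {xibw, woml, xvtd, habi, ovmc, bjcn}, |N(unqd)| = 6.
deg(kzmr) = 6; N(kzmr) = {xibw, woml, gzoi, nnqo, bjcn, qfav}.
deg(qfav) = 6; N(qfav) = {gzoi, zovy, xvtd, habi, bjcn, kzmr}.
deg(v) = 6 for all v (|V|=13); strongly regular (13,6,2,3).
A has 3 distinct eigenvalues ≈ [6.0, 1.3028, -2.3028].
Lovász: ϑ = −13(-sqrt(13)/2 - 1/2)/(6+-(-sqrt(13)/2 - 1/2)) = sqrt(13).
ϑ(G) ≈ 3.60555.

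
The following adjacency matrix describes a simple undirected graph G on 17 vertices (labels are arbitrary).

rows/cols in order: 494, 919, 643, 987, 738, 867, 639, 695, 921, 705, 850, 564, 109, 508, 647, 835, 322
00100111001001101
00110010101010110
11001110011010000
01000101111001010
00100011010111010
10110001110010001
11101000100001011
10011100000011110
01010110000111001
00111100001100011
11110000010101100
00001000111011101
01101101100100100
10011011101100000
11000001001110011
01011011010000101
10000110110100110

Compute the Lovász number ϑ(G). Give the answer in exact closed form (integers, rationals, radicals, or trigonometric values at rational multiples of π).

sqrt(17)

N(643) = {494, 919, 738, 867, 639, 705, 850, 109}, |N(643)| = 8.
Vertex 322 has 8 neighbors: 494, 867, 639, 921, 705, 564, 647, 835.
N(738) = {643, 639, 695, 705, 564, 109, 508, 835}, |N(738)| = 8.
N(494) = {643, 867, 639, 695, 850, 508, 647, 322}, |N(494)| = 8.
deg(v) = 8 for all v (|V|=17); strongly regular (17,8,3,4).
A has 3 distinct eigenvalues ≈ [8.0, 1.562, -2.562].
λ_max=8, λ_min=-sqrt(17)/2 - 1/2; ϑ = −17·λ_min/(λ_max−λ_min) = sqrt(17).
= 4.1231… (decimal).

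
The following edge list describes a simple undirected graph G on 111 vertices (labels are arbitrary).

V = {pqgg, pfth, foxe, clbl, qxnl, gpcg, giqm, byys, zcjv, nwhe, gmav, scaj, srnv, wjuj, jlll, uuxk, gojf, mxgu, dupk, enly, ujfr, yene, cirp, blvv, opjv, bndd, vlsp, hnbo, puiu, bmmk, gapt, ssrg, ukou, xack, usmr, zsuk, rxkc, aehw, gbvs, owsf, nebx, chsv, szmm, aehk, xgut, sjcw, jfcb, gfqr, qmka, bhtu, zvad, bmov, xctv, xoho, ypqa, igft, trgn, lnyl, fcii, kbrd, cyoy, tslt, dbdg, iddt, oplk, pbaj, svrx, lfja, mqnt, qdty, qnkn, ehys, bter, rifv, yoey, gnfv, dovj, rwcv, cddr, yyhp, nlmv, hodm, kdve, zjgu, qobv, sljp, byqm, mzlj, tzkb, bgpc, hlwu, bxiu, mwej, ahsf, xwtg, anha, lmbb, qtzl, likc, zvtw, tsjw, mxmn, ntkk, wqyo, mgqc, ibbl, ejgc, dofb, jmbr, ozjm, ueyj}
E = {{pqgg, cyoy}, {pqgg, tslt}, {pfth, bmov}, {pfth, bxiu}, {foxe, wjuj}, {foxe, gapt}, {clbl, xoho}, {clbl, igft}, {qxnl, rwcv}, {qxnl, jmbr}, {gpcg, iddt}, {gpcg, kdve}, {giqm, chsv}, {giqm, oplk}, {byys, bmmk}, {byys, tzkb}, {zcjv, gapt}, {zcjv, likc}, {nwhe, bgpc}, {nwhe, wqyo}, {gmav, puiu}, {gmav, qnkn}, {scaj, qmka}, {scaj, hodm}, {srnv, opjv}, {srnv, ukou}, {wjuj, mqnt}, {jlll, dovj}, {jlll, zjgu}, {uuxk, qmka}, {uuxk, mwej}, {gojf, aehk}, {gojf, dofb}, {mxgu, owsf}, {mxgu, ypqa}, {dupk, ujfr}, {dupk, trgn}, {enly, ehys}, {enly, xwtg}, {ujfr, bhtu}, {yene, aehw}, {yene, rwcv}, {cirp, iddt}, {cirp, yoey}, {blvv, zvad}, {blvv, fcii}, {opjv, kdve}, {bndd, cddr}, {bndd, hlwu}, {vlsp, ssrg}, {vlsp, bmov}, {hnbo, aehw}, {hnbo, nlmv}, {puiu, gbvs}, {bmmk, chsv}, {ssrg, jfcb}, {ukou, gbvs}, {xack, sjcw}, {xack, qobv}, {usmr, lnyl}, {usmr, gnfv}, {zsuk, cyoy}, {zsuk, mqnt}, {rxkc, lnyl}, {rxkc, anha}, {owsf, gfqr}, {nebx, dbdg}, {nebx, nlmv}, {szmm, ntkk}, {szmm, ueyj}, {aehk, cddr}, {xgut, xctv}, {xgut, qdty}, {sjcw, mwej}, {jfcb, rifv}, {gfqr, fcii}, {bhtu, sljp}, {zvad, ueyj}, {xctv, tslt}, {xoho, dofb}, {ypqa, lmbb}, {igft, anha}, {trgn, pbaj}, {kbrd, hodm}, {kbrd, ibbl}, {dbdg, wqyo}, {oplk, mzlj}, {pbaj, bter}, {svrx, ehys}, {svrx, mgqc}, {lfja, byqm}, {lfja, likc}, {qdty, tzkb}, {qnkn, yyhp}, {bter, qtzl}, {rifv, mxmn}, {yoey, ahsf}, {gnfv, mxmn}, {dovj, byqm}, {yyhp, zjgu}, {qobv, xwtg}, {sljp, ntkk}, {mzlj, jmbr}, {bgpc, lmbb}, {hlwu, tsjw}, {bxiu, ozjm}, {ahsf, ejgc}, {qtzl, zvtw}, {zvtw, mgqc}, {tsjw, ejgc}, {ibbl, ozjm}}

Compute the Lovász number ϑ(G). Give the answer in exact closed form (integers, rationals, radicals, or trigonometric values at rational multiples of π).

Vertex anha has 2 neighbors: rxkc, igft.
deg(fcii) = 2; N(fcii) = {blvv, gfqr}.
deg(ueyj) = 2; N(ueyj) = {szmm, zvad}.
N(rxkc) = {lnyl, anha}, |N(rxkc)| = 2.
G on 111 vertices is 2-regular; the odd cycle C_{111}.
A has 56 distinct eigenvalues ≈ [2.0, 1.996797, 1.987197, 1.971232, 1.948952, 1.920429, 1.885755, 1.84504, 1.798414, 1.746028, 1.688049, 1.624662, 1.556072, 1.482496, 1.404172, 1.321349, 1.234294, 1.143286, 1.048615, 0.950584, 0.849509, 0.745713, 0.639528, 0.531294, 0.421359, 0.310073, 0.197795, 0.084882, -0.028302, -0.141395, -0.254036, -0.365862, -0.476517, -0.585646, -0.692898, -0.797931, -0.900407, -1.0, -1.096389, -1.189266, -1.278334, -1.363307, -1.443912, -1.519892, -1.591004, -1.657019, -1.717727, -1.772931, -1.822457, -1.866145, -1.903855, -1.935466, -1.960877, -1.980007, -1.992795, -1.999199].
ϑ = −N·λ_min/(λ_max−λ_min) = −111·(-2*cos(pi/111))/(2−(-2*cos(pi/111))) = 111*cos(pi/111)/(cos(pi/111) + 1).
≈ 55.4889 (to 4 d.p.).
Sandwich: α(G)=55 ≤ ϑ(G)=111*cos(pi/111)/(cos(pi/111) + 1) ≤ χ(Ḡ)=56 (both strict).

111*cos(pi/111)/(cos(pi/111) + 1)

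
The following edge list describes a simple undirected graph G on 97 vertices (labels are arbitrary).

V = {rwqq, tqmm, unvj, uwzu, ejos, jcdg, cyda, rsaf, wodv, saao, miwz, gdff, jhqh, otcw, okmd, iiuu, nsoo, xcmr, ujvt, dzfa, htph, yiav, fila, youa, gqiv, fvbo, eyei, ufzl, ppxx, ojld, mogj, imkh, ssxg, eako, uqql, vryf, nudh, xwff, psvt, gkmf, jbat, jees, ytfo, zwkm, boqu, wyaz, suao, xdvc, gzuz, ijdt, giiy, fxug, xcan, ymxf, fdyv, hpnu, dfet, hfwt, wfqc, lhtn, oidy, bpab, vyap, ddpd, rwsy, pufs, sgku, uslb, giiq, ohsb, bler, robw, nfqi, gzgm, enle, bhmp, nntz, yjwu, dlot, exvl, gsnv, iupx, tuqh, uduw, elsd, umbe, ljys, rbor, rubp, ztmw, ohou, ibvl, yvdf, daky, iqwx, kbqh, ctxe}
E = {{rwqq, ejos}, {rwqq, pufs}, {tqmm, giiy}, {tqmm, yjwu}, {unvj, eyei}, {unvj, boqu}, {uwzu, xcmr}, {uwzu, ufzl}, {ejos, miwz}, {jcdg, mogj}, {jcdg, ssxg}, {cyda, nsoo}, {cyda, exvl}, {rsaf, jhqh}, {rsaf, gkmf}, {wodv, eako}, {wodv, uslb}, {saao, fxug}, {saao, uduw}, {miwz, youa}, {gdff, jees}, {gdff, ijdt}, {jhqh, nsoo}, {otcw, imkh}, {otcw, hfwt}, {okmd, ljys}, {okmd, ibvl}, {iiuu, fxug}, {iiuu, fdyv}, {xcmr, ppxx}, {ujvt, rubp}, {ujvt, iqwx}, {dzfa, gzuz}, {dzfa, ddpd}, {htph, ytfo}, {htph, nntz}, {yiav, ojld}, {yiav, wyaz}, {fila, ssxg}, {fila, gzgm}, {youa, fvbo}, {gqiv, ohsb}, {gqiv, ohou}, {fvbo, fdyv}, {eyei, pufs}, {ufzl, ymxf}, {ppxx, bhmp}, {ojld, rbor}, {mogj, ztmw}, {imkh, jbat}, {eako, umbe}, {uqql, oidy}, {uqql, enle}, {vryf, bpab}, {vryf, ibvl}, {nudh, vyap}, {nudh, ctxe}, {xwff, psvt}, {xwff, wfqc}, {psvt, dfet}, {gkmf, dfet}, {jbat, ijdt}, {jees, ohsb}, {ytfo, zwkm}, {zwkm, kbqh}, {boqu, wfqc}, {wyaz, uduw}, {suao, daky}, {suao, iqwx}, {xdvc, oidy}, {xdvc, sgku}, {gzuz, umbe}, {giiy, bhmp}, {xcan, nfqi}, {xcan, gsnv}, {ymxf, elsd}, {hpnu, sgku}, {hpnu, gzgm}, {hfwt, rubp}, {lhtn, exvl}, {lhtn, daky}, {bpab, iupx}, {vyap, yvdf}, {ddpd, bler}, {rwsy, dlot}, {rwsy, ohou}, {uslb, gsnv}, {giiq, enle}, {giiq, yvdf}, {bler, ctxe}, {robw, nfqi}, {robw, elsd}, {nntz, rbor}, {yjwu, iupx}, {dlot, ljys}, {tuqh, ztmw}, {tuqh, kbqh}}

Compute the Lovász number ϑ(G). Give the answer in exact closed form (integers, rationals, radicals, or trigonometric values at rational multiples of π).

deg(uwzu) = 2; N(uwzu) = {xcmr, ufzl}.
Vertex fvbo has 2 neighbors: youa, fdyv.
N(gkmf) = {rsaf, dfet}, |N(gkmf)| = 2.
N(fdyv) = {iiuu, fvbo}, |N(fdyv)| = 2.
Regular of degree 2 on 97 vertices: connected 2-regular on 97 ⇒ C_{97}.
A has 49 distinct eigenvalues ≈ [2.0, 1.995806, 1.98324, 1.962356, 1.933242, 1.896018, 1.850842, 1.797903, 1.737423, 1.669656, 1.594886, 1.513426, 1.425618, 1.33183, 1.232457, 1.127914, 1.01864, 0.905094, 0.787752, 0.667105, 0.54366, 0.417935, 0.290457, 0.161761, 0.032386, -0.097124, -0.226228, -0.354382, -0.48105, -0.6057, -0.72781, -0.846867, -0.962372, -1.07384, -1.180805, -1.282816, -1.379448, -1.470293, -1.554971, -1.633127, -1.704434, -1.768591, -1.82533, -1.874413, -1.915635, -1.948821, -1.973833, -1.990567, -1.998951].
−97·(-2*cos(pi/97)) / ((2)−(-2*cos(pi/97))) = 97*cos(pi/97)/(cos(pi/97) + 1) = ϑ(G).
= 48.4873… (decimal).
Lovász sandwich 48 ≤ 97*cos(pi/97)/(cos(pi/97) + 1) ≤ 49: both strict.

97*cos(pi/97)/(cos(pi/97) + 1)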